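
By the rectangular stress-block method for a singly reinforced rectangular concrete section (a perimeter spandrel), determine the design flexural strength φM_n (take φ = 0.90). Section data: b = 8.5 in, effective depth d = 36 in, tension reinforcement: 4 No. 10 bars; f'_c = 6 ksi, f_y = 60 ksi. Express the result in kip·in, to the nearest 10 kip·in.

A_s = 4 × 1.27 = 5.08 in².
T = A_s f_y = 5.08 × 60 = 304.8 kips.
a = T/(0.85 f'_c b) = 304.8/(0.85 × 6 × 8.5) = 7.031 in.
M_n = T(d − a/2) = 304.8 × (36 − 3.5155) = 9901.3 kip·in.
φM_n = 0.90 × 9901.3 = 8911.2 kip·in.

φM_n ≈ 8910 kip·in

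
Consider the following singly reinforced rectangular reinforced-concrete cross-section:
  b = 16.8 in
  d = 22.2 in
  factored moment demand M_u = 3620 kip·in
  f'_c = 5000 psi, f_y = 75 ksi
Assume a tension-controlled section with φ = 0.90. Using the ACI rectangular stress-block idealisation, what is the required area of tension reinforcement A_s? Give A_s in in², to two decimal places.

A_s ≈ 2.57 in²

M_n = M_u/φ = 3620/0.90 = 4022.22 kip·in.
From M_n = 0.85 f'_c a b (d − a/2):
a = d − √(d² − 2M_n/(0.85 f'_c b)) = 22.2 − √(22.2² − 2 × 4022.22/(0.85 × 5 × 16.8)) = 2.702 in.
A_s = 0.85 f'_c a b / f_y = 0.85 × 5 × 2.702 × 16.8 / 75 = 2.572 in².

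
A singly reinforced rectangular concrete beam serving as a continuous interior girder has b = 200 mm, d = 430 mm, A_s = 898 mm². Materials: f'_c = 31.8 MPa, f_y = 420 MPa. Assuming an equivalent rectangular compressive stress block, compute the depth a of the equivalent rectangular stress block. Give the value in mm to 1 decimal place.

T = A_s f_y = 898 × 420 = 377160 N = 377.16 kN.
Setting C = 0.85 f'_c a b equal to T: a = 377160/(0.85 × 31.8 × 200) = 69.8 mm.

a ≈ 69.8 mm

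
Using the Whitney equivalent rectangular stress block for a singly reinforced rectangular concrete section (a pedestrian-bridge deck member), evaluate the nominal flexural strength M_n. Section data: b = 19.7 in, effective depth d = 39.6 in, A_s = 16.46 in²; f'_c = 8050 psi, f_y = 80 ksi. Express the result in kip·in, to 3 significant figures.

M_n ≈ 45700 kip·in

T = A_s f_y = 16.46 × 80 = 1316.8 kips.
a = T/(0.85 f'_c b) = 1316.8/(0.85 × 8.05 × 19.7) = 9.769 in.
M_n = T(d − a/2) = 1316.8 × (39.6 − 4.8845) = 45713.4 kip·in.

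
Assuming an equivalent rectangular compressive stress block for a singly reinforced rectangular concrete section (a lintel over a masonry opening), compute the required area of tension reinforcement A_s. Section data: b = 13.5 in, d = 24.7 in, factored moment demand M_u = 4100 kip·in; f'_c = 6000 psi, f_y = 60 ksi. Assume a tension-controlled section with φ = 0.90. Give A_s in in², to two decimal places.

M_n = M_u/φ = 4100/0.90 = 4555.56 kip·in.
From M_n = 0.85 f'_c a b (d − a/2):
a = d − √(d² − 2M_n/(0.85 f'_c b)) = 24.7 − √(24.7² − 2 × 4555.56/(0.85 × 6 × 13.5)) = 2.842 in.
A_s = 0.85 f'_c a b / f_y = 0.85 × 6 × 2.842 × 13.5 / 60 = 3.261 in².

A_s ≈ 3.26 in²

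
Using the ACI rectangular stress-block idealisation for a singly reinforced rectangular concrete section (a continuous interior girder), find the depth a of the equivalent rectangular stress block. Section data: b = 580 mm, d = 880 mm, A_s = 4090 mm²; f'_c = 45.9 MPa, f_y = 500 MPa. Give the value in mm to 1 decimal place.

a ≈ 90.4 mm

T = A_s f_y = 4090 × 500 = 2045000 N = 2045 kN.
Setting C = 0.85 f'_c a b equal to T: a = 2045000/(0.85 × 45.9 × 580) = 90.4 mm.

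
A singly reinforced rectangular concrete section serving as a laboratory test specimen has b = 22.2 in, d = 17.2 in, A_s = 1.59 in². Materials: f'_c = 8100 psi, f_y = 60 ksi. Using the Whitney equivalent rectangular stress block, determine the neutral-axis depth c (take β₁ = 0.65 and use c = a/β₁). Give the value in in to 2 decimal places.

T = A_s f_y = 1.59 × 60 = 95.4 kips.
a = T/(0.85 f'_c b) = 95.4/(0.85 × 8.1 × 22.2) = 0.6242 in.
With β₁ = 0.65, c = a/β₁ = 0.6242/0.65 = 0.96 in.

c ≈ 0.96 in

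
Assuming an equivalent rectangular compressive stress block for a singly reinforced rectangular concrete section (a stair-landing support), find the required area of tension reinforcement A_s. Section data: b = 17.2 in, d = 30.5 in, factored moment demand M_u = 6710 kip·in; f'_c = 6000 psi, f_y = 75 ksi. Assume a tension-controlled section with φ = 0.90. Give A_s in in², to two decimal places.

M_n = M_u/φ = 6710/0.90 = 7455.56 kip·in.
From M_n = 0.85 f'_c a b (d − a/2):
a = d − √(d² − 2M_n/(0.85 f'_c b)) = 30.5 − √(30.5² − 2 × 7455.56/(0.85 × 6 × 17.2)) = 2.927 in.
A_s = 0.85 f'_c a b / f_y = 0.85 × 6 × 2.927 × 17.2 / 75 = 3.423 in².

A_s ≈ 3.42 in²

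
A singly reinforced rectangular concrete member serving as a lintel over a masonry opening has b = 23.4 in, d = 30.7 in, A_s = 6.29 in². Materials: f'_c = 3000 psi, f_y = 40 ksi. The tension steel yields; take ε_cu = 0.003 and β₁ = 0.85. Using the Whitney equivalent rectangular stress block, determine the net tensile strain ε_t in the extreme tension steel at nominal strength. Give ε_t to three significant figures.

a = A_s f_y/(0.85 f'_c b) = 4.217 in.
β₁ = 0.85, so c = a/β₁ = 4.217/0.85 = 4.961 in.
From the linear strain diagram with ε_cu = 0.003: ε_t = 0.003 (d − c)/c = 0.003 × (30.7 − 4.961)/4.961 = 0.0156.
Since ε_t ≥ 0.005, the section is tension-controlled.

ε_t ≈ 0.0156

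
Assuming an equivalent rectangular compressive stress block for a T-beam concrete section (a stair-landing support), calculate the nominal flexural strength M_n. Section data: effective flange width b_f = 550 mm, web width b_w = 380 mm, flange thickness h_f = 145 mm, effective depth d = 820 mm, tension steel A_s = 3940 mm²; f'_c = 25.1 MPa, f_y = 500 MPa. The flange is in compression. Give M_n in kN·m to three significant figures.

M_n ≈ 1450 kN·m

Tension: T = A_s f_y = 3940 × 500 = 1970000 N.
Try a within the flange: a = T/(0.85 f'_c b_f) = 1970000/(0.85 × 25.1 × 550) = 167.88 mm.
a = 167.88 > h_f = 145 mm: the block extends into the web. Split into flange-overhang and web parts.
C_f = 0.85 f'_c (b_f − b_w) h_f = 0.85 × 25.1 × (550 − 380) × 145 = 525908 N.
Remaining web compression depth: a_w = (T − C_f)/(0.85 f'_c b_w) = (1970000 − 525908)/(0.85 × 25.1 × 380) = 178.12 mm.
M_n = C_f(d − h_f/2) + (T − C_f)(d − a_w/2) = 525908 × (820 − 72.5) + 1444092 × (820 − 89.06) = 393.12 + 1055.54 = 1448.66 × 10⁶ N·mm.
M_n = 1448.66 kN·m.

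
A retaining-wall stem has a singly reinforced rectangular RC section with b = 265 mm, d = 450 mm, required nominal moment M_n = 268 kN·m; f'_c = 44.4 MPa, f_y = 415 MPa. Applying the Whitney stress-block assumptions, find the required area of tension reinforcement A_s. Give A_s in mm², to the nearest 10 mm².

A_s ≈ 1550 mm²

With M_n = 0.85 f'_c a b (d − a/2), solve the quadratic for a:
a = d − √(d² − 2M_n/(0.85 f'_c b)) = 450 − √(450² − 2 × 268×10⁶/(0.85 × 44.4 × 265)) = 64.12 mm.
A_s = 0.85 f'_c a b / f_y = 0.85 × 44.4 × 64.12 × 265 / 415 = 1545.2 mm².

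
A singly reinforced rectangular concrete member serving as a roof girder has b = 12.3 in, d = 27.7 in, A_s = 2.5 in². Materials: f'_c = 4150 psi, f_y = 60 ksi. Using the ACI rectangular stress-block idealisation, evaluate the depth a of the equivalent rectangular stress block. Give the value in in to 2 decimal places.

T = A_s f_y = 2.5 × 60 = 150 kips.
a = T/(0.85 f'_c b) = 150/(0.85 × 4.15 × 12.3) = 3.46 in.

a ≈ 3.46 in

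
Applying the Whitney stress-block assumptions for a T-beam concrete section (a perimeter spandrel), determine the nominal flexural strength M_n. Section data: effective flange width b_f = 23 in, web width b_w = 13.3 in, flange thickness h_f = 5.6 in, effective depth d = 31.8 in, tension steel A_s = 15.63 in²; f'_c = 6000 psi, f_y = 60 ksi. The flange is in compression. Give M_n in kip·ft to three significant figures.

M_n ≈ 2150 kip·ft

Tension: T = A_s f_y = 15.63 × 60 = 937.8 kips.
Try a within the flange: a = T/(0.85 f'_c b_f) = 937.8/(0.85 × 6 × 23) = 7.995 in.
a = 7.995 > h_f = 5.6 in: the block extends into the web. Split into flange-overhang and web parts.
C_f = 0.85 f'_c (b_f − b_w) h_f = 0.85 × 6 × (23 − 13.3) × 5.6 = 277.0 kips.
Remaining web compression depth: a_w = (T − C_f)/(0.85 f'_c b_w) = (937.8 − 277.0)/(0.85 × 6 × 13.3) = 9.742 in.
M_n = C_f(d − h_f/2) + (T − C_f)(d − a_w/2) = 277.0 × (31.8 − 2.8) + 660.8 × (31.8 − 4.871) = 8033.0 + 17794.7 = 25827.7 kip·in.
M_n = 25827.7/12 = 2152.31 kip·ft.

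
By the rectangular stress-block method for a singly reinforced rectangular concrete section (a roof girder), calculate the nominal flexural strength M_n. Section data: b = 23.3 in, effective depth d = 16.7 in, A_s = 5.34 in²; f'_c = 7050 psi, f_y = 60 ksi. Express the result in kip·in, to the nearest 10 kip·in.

M_n ≈ 4980 kip·in

T = A_s f_y = 5.34 × 60 = 320.4 kips.
a = T/(0.85 f'_c b) = 320.4/(0.85 × 7.05 × 23.3) = 2.295 in.
M_n = T(d − a/2) = 320.4 × (16.7 − 1.1475) = 4983.0 kip·in.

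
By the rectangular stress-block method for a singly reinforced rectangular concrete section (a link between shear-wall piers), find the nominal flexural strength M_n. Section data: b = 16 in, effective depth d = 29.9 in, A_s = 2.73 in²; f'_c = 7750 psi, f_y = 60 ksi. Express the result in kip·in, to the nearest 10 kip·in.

T = A_s f_y = 2.73 × 60 = 163.8 kips.
a = T/(0.85 f'_c b) = 163.8/(0.85 × 7.75 × 16) = 1.554 in.
M_n = T(d − a/2) = 163.8 × (29.9 − 0.777) = 4770.3 kip·in.

M_n ≈ 4770 kip·in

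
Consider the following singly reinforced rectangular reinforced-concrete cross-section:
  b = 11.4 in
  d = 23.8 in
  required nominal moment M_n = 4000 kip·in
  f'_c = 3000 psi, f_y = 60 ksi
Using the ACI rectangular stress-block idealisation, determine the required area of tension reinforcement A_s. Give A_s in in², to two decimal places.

A_s ≈ 3.26 in²

From M_n = 0.85 f'_c a b (d − a/2):
a = d − √(d² − 2M_n/(0.85 f'_c b)) = 23.8 − √(23.8² − 2 × 4000/(0.85 × 3 × 11.4)) = 6.734 in.
A_s = 0.85 f'_c a b / f_y = 0.85 × 3 × 6.734 × 11.4 / 60 = 3.263 in².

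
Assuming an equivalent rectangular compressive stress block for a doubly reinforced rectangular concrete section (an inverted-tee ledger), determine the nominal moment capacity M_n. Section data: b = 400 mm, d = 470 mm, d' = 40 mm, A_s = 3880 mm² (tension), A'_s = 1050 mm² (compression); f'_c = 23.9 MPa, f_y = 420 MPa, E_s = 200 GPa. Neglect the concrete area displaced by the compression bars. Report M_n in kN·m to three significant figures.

Assume both tension and compression steel yield.
Net tension couple steel: A_s − A'_s = 2830 mm².
a = (A_s − A'_s) f_y / (0.85 f'_c b) = 1188600/(0.85 × 23.9 × 400) = 146.27 mm.
c = a/β₁ = 146.27/0.85 = 172.08 mm; ε'_s = 0.003(c − d')/c = 0.0023 ≥ f_y/E_s = 0.0021, so compression steel does yield.
M_n = (A_s − A'_s) f_y (d − a/2) + A'_s f_y (d − d') = [1188600 × (470 − 73.135) + 441000 × (470 − 40)] × 10⁻⁶ = 471.71 + 189.63 = 661.34 kN·m.

M_n ≈ 661 kN·m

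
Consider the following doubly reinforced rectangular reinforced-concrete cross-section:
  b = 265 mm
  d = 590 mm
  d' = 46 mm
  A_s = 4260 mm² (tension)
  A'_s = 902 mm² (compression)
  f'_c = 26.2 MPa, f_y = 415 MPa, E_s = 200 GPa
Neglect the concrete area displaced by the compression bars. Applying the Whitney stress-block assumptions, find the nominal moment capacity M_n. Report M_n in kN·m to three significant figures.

M_n ≈ 861 kN·m

Assume both tension and compression steel yield.
Net tension couple steel: A_s − A'_s = 3358 mm².
a = (A_s − A'_s) f_y / (0.85 f'_c b) = 1393570/(0.85 × 26.2 × 265) = 236.14 mm.
c = a/β₁ = 236.14/0.85 = 277.81 mm; ε'_s = 0.003(c − d')/c = 0.0025 ≥ f_y/E_s = 0.0021, so compression steel does yield.
M_n = (A_s − A'_s) f_y (d − a/2) + A'_s f_y (d − d') = [1393570 × (590 − 118.07) + 374330 × (590 − 46)] × 10⁻⁶ = 657.67 + 203.64 = 861.31 kN·m.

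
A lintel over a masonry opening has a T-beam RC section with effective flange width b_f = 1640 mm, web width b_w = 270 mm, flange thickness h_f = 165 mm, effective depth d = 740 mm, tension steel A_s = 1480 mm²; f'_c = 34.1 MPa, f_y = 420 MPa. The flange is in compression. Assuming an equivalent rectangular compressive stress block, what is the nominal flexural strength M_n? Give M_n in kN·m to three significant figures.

Tension: T = A_s f_y = 1480 × 420 = 621600 N.
Try a within the flange: a = T/(0.85 f'_c b_f) = 621600/(0.85 × 34.1 × 1640) = 13.08 mm.
Since a = 13.08 ≤ h_f = 165 mm, the stress block lies entirely in the flange; analyse as a rectangular beam of width b_f.
M_n = T(d − a/2) = 621600 × (740 − 6.54) = 455.92 × 10⁶ N·mm.
M_n = 455.92 kN·m.

M_n ≈ 456 kN·m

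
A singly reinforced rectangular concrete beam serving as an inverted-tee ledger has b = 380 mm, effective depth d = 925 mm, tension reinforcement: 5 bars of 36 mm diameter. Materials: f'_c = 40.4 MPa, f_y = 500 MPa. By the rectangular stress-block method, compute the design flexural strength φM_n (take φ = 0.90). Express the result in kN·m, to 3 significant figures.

φM_n ≈ 1900 kN·m

A_s = 5 × 1018 = 5090 mm².
T = A_s f_y = 5090 × 500 = 2545000 N = 2545 kN.
From C = T: a = T/(0.85 f'_c b) = 2545000/(0.85 × 40.4 × 380) = 195.03 mm.
M_n = T(d − a/2) = 2545 kN × (925 − 97.515) mm = 2105.95 kN·m.
φM_n = 0.90 × 2105.95 = 1895.36 kN·m.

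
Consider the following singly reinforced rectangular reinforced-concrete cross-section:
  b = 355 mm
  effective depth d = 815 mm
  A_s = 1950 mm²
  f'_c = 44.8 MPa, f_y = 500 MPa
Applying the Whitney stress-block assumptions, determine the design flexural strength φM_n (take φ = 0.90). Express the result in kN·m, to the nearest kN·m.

T = A_s f_y = 1950 × 500 = 975000 N = 975 kN.
From C = T: a = T/(0.85 f'_c b) = 975000/(0.85 × 44.8 × 355) = 72.12 mm.
M_n = T(d − a/2) = 975 kN × (815 − 36.06) mm = 759.47 kN·m.
φM_n = 0.90 × 759.47 = 683.52 kN·m.

φM_n ≈ 684 kN·m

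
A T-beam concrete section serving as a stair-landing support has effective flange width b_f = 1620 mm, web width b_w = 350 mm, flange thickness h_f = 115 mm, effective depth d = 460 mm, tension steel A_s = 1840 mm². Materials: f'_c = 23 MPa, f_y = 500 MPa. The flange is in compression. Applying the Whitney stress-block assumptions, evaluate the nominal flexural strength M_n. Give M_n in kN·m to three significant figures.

M_n ≈ 410 kN·m

Tension: T = A_s f_y = 1840 × 500 = 920000 N.
Try a within the flange: a = T/(0.85 f'_c b_f) = 920000/(0.85 × 23 × 1620) = 29.05 mm.
Since a = 29.05 ≤ h_f = 115 mm, the stress block lies entirely in the flange; analyse as a rectangular beam of width b_f.
M_n = T(d − a/2) = 920000 × (460 − 14.525) = 409.84 × 10⁶ N·mm.
M_n = 409.84 kN·m.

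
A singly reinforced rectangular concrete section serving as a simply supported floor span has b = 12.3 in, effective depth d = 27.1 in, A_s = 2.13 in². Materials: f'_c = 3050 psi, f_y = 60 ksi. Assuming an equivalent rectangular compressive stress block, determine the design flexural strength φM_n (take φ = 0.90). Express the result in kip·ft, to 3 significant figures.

φM_n ≈ 241 kip·ft

T = A_s f_y = 2.13 × 60 = 127.8 kips.
a = T/(0.85 f'_c b) = 127.8/(0.85 × 3.05 × 12.3) = 4.008 in.
M_n = T(d − a/2) = 127.8 × (27.1 − 2.004) = 3207.3 kip·in = 3207.3/12 = 267.28 kip·ft.
φM_n = 0.90 × 267.28 = 240.55 kip·ft.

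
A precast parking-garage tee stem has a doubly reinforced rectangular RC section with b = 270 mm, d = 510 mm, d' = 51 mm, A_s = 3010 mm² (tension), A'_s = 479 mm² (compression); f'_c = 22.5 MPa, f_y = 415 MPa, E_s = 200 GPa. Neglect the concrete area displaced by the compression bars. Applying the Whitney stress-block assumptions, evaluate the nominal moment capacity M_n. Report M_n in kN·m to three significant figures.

Assume both tension and compression steel yield.
Net tension couple steel: A_s − A'_s = 2531 mm².
a = (A_s − A'_s) f_y / (0.85 f'_c b) = 1050365/(0.85 × 22.5 × 270) = 203.41 mm.
c = a/β₁ = 203.41/0.85 = 239.31 mm; ε'_s = 0.003(c − d')/c = 0.0024 ≥ f_y/E_s = 0.0021, so compression steel does yield.
M_n = (A_s − A'_s) f_y (d − a/2) + A'_s f_y (d − d') = [1050365 × (510 − 101.705) + 198785 × (510 − 51)] × 10⁻⁶ = 428.86 + 91.24 = 520.10 kN·m.

M_n ≈ 520 kN·m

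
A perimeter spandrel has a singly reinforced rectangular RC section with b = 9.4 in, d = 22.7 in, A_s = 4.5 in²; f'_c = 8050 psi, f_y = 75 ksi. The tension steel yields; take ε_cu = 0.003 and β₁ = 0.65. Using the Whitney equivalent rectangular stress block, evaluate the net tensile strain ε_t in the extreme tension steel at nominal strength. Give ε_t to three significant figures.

ε_t ≈ 0.00544

a = A_s f_y/(0.85 f'_c b) = 5.247 in.
β₁ = 0.65, so c = a/β₁ = 5.247/0.65 = 8.072 in.
From the linear strain diagram with ε_cu = 0.003: ε_t = 0.003 (d − c)/c = 0.003 × (22.7 − 8.072)/8.072 = 0.00544.
Since ε_t ≥ 0.005, the section is tension-controlled.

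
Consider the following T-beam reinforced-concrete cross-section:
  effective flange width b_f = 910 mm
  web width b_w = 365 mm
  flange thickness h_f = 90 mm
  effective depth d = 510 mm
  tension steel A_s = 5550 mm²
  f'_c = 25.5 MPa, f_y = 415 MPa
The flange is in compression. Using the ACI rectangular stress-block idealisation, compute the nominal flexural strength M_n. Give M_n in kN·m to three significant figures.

Tension: T = A_s f_y = 5550 × 415 = 2303250 N.
Try a within the flange: a = T/(0.85 f'_c b_f) = 2303250/(0.85 × 25.5 × 910) = 116.77 mm.
a = 116.77 > h_f = 90 mm: the block extends into the web. Split into flange-overhang and web parts.
C_f = 0.85 f'_c (b_f − b_w) h_f = 0.85 × 25.5 × (910 − 365) × 90 = 1063159 N.
Remaining web compression depth: a_w = (T − C_f)/(0.85 f'_c b_w) = (2303250 − 1063159)/(0.85 × 25.5 × 365) = 156.75 mm.
M_n = C_f(d − h_f/2) + (T − C_f)(d − a_w/2) = 1063159 × (510 − 45) + 1240091 × (510 − 78.375) = 494.37 + 535.25 = 1029.62 × 10⁶ N·mm.
M_n = 1029.62 kN·m.

M_n ≈ 1030 kN·m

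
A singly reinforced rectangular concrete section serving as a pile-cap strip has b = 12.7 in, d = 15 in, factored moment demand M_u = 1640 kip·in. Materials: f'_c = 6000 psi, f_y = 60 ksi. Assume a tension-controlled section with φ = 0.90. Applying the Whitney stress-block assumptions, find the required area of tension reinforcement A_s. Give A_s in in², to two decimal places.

A_s ≈ 2.17 in²

M_n = M_u/φ = 1640/0.90 = 1822.22 kip·in.
From M_n = 0.85 f'_c a b (d − a/2):
a = d − √(d² − 2M_n/(0.85 f'_c b)) = 15 − √(15² − 2 × 1822.22/(0.85 × 6 × 12.7)) = 2.010 in.
A_s = 0.85 f'_c a b / f_y = 0.85 × 6 × 2.010 × 12.7 / 60 = 2.170 in².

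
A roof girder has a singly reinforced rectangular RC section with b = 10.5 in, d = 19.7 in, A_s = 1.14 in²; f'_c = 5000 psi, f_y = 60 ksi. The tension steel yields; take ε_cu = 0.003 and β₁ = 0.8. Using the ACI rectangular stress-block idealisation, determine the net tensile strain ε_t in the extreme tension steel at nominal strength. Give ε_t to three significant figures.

ε_t ≈ 0.0278

a = A_s f_y/(0.85 f'_c b) = 1.533 in.
β₁ = 0.8, so c = a/β₁ = 1.533/0.8 = 1.916 in.
From the linear strain diagram with ε_cu = 0.003: ε_t = 0.003 (d − c)/c = 0.003 × (19.7 − 1.916)/1.916 = 0.0278.
Since ε_t ≥ 0.005, the section is tension-controlled.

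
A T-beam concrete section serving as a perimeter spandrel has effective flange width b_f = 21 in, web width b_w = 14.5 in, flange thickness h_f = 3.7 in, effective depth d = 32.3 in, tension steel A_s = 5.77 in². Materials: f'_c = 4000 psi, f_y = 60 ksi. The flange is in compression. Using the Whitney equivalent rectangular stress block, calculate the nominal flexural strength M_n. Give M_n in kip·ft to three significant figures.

M_n ≈ 860 kip·ft

Tension: T = A_s f_y = 5.77 × 60 = 346.2 kips.
Try a within the flange: a = T/(0.85 f'_c b_f) = 346.2/(0.85 × 4 × 21) = 4.849 in.
a = 4.849 > h_f = 3.7 in: the block extends into the web. Split into flange-overhang and web parts.
C_f = 0.85 f'_c (b_f − b_w) h_f = 0.85 × 4 × (21 − 14.5) × 3.7 = 81.8 kips.
Remaining web compression depth: a_w = (T − C_f)/(0.85 f'_c b_w) = (346.2 − 81.8)/(0.85 × 4 × 14.5) = 5.363 in.
M_n = C_f(d − h_f/2) + (T − C_f)(d − a_w/2) = 81.8 × (32.3 − 1.85) + 264.4 × (32.3 − 2.6815) = 2490.8 + 7831.1 = 10321.9 kip·in.
M_n = 10321.9/12 = 860.16 kip·ft.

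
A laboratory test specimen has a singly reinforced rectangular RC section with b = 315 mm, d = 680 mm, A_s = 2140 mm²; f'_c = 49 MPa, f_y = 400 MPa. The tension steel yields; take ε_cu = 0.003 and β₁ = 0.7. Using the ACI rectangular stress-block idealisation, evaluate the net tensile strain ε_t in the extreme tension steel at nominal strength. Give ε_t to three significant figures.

ε_t ≈ 0.0189

a = A_s f_y/(0.85 f'_c b) = 65.25 mm.
β₁ = 0.7, so c = a/β₁ = 65.25/0.7 = 93.21 mm.
From the linear strain diagram with ε_cu = 0.003: ε_t = 0.003 (d − c)/c = 0.003 × (680 − 93.21)/93.21 = 0.0189.
Since ε_t ≥ 0.005, the section is tension-controlled.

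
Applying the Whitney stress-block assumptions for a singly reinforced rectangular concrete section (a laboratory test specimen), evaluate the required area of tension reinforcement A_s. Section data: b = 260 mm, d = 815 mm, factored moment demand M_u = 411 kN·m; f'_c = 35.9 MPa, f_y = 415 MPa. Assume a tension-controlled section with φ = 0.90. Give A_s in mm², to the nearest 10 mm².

M_n = M_u/φ = 411/0.90 = 456.667 kN·m.
With M_n = 0.85 f'_c a b (d − a/2), solve the quadratic for a:
a = d − √(d² − 2M_n/(0.85 f'_c b)) = 815 − √(815² − 2 × 456.667×10⁶/(0.85 × 35.9 × 260)) = 73.98 mm.
A_s = 0.85 f'_c a b / f_y = 0.85 × 35.9 × 73.98 × 260 / 415 = 1414.3 mm².

A_s ≈ 1410 mm²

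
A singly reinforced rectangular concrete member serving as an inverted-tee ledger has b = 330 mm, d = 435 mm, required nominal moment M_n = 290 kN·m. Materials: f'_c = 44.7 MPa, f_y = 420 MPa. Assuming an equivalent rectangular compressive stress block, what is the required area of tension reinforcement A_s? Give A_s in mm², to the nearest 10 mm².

With M_n = 0.85 f'_c a b (d − a/2), solve the quadratic for a:
a = d − √(d² − 2M_n/(0.85 f'_c b)) = 435 − √(435² − 2 × 290×10⁶/(0.85 × 44.7 × 330)) = 56.89 mm.
A_s = 0.85 f'_c a b / f_y = 0.85 × 44.7 × 56.89 × 330 / 420 = 1698.3 mm².

A_s ≈ 1700 mm²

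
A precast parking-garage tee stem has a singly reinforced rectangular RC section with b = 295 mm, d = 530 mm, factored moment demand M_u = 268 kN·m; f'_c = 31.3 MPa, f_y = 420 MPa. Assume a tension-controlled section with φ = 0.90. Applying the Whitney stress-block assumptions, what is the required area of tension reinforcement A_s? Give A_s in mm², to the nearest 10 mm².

M_n = M_u/φ = 268/0.90 = 297.778 kN·m.
With M_n = 0.85 f'_c a b (d − a/2), solve the quadratic for a:
a = d − √(d² − 2M_n/(0.85 f'_c b)) = 530 − √(530² − 2 × 297.778×10⁶/(0.85 × 31.3 × 295)) = 77.21 mm.
A_s = 0.85 f'_c a b / f_y = 0.85 × 31.3 × 77.21 × 295 / 420 = 1442.8 mm².

A_s ≈ 1440 mm²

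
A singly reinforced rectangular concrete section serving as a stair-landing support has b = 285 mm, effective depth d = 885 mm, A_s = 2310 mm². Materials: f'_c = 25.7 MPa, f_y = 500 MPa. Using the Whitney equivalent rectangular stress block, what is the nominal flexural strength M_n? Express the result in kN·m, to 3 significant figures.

T = A_s f_y = 2310 × 500 = 1155000 N = 1155 kN.
From C = T: a = T/(0.85 f'_c b) = 1155000/(0.85 × 25.7 × 285) = 185.52 mm.
M_n = T(d − a/2) = 1155 kN × (885 − 92.76) mm = 915.04 kN·m.

M_n ≈ 915 kN·m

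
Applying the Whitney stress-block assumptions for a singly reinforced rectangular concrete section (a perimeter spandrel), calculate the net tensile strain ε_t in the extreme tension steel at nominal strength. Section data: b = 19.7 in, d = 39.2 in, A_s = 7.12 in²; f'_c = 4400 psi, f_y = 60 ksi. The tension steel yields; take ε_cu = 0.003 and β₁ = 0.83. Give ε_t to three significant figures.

a = A_s f_y/(0.85 f'_c b) = 5.798 in.
β₁ = 0.83, so c = a/β₁ = 5.798/0.83 = 6.986 in.
From the linear strain diagram with ε_cu = 0.003: ε_t = 0.003 (d − c)/c = 0.003 × (39.2 − 6.986)/6.986 = 0.0138.
Since ε_t ≥ 0.005, the section is tension-controlled.

ε_t ≈ 0.0138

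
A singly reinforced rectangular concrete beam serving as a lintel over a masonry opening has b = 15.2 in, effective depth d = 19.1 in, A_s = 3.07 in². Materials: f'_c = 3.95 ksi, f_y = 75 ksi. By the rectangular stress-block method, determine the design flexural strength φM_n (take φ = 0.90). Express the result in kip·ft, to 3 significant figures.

φM_n ≈ 291 kip·ft

T = A_s f_y = 3.07 × 75 = 230.25 kips.
a = T/(0.85 f'_c b) = 230.25/(0.85 × 3.95 × 15.2) = 4.512 in.
M_n = T(d − a/2) = 230.25 × (19.1 − 2.256) = 3878.3 kip·in = 3878.3/12 = 323.19 kip·ft.
φM_n = 0.90 × 323.19 = 290.87 kip·ft.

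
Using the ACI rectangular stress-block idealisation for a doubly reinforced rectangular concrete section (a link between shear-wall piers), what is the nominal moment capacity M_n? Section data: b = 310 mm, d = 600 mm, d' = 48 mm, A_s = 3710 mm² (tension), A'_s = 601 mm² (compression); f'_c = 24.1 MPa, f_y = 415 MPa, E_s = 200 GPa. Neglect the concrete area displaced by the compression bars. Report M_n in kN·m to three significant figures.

Assume both tension and compression steel yield.
Net tension couple steel: A_s − A'_s = 3109 mm².
a = (A_s − A'_s) f_y / (0.85 f'_c b) = 1290235/(0.85 × 24.1 × 310) = 203.18 mm.
c = a/β₁ = 203.18/0.85 = 239.04 mm; ε'_s = 0.003(c − d')/c = 0.0024 ≥ f_y/E_s = 0.0021, so compression steel does yield.
M_n = (A_s − A'_s) f_y (d − a/2) + A'_s f_y (d − d') = [1290235 × (600 − 101.59) + 249415 × (600 − 48)] × 10⁻⁶ = 643.07 + 137.68 = 780.75 kN·m.

M_n ≈ 781 kN·m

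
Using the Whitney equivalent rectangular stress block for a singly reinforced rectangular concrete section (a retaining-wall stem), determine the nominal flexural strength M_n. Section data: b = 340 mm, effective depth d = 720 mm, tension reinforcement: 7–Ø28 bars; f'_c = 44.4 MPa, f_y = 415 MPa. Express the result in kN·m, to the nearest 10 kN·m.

A_s = 7 × 616 = 4312 mm².
T = A_s f_y = 4312 × 415 = 1789480 N = 1789.48 kN.
From C = T: a = T/(0.85 f'_c b) = 1789480/(0.85 × 44.4 × 340) = 139.46 mm.
M_n = T(d − a/2) = 1789.48 kN × (720 − 69.73) mm = 1163.65 kN·m.

M_n ≈ 1160 kN·m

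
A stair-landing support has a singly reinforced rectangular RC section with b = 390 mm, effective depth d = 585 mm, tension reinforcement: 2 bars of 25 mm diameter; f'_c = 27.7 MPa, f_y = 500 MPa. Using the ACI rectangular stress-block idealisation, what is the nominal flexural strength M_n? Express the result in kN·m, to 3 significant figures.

M_n ≈ 274 kN·m

A_s = 2 × 491 = 982 mm².
T = A_s f_y = 982 × 500 = 491000 N = 491 kN.
From C = T: a = T/(0.85 f'_c b) = 491000/(0.85 × 27.7 × 390) = 53.47 mm.
M_n = T(d − a/2) = 491 kN × (585 − 26.735) mm = 274.11 kN·m.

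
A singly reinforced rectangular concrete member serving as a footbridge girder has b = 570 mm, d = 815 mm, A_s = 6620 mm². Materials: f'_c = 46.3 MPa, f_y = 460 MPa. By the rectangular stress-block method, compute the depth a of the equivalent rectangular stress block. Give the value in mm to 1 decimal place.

T = A_s f_y = 6620 × 460 = 3045200 N = 3045.2 kN.
Setting C = 0.85 f'_c a b equal to T: a = 3045200/(0.85 × 46.3 × 570) = 135.8 mm.

a ≈ 135.8 mm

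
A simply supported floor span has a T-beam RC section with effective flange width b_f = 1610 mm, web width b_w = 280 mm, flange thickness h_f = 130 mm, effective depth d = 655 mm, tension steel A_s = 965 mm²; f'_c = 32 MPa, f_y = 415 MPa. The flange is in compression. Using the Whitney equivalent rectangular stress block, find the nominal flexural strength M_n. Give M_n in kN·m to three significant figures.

M_n ≈ 260 kN·m

Tension: T = A_s f_y = 965 × 415 = 400475 N.
Try a within the flange: a = T/(0.85 f'_c b_f) = 400475/(0.85 × 32 × 1610) = 9.14 mm.
Since a = 9.14 ≤ h_f = 130 mm, the stress block lies entirely in the flange; analyse as a rectangular beam of width b_f.
M_n = T(d − a/2) = 400475 × (655 − 4.57) = 260.48 × 10⁶ N·mm.
M_n = 260.48 kN·m.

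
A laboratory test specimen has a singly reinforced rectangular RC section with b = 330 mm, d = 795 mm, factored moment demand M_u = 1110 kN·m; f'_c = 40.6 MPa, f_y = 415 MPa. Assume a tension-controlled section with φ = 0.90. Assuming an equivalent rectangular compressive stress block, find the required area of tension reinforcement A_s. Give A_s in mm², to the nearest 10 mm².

A_s ≈ 4130 mm²

M_n = M_u/φ = 1110/0.90 = 1233.33 kN·m.
With M_n = 0.85 f'_c a b (d − a/2), solve the quadratic for a:
a = d − √(d² − 2M_n/(0.85 f'_c b)) = 795 − √(795² − 2 × 1233.33×10⁶/(0.85 × 40.6 × 330)) = 150.46 mm.
A_s = 0.85 f'_c a b / f_y = 0.85 × 40.6 × 150.46 × 330 / 415 = 4128.9 mm².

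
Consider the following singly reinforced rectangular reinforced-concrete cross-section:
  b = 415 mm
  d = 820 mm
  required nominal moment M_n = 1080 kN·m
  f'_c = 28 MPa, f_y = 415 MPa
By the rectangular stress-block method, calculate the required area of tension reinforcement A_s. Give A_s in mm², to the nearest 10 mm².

A_s ≈ 3480 mm²

With M_n = 0.85 f'_c a b (d − a/2), solve the quadratic for a:
a = d − √(d² − 2M_n/(0.85 f'_c b)) = 820 − √(820² − 2 × 1080×10⁶/(0.85 × 28 × 415)) = 146.42 mm.
A_s = 0.85 f'_c a b / f_y = 0.85 × 28 × 146.42 × 415 / 415 = 3484.8 mm².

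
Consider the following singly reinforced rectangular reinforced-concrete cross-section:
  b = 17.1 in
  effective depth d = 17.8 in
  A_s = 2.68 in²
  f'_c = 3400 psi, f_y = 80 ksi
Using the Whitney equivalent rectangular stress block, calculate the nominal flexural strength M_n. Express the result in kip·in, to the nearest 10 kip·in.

T = A_s f_y = 2.68 × 80 = 214.4 kips.
a = T/(0.85 f'_c b) = 214.4/(0.85 × 3.4 × 17.1) = 4.338 in.
M_n = T(d − a/2) = 214.4 × (17.8 − 2.169) = 3351.3 kip·in.

M_n ≈ 3350 kip·in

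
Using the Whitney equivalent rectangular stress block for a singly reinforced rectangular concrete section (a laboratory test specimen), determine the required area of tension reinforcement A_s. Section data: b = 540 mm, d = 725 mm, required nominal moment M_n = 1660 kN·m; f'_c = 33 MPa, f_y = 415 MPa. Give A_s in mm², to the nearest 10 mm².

A_s ≈ 6260 mm²

With M_n = 0.85 f'_c a b (d − a/2), solve the quadratic for a:
a = d − √(d² − 2M_n/(0.85 f'_c b)) = 725 − √(725² − 2 × 1660×10⁶/(0.85 × 33 × 540)) = 171.43 mm.
A_s = 0.85 f'_c a b / f_y = 0.85 × 33 × 171.43 × 540 / 415 = 6257.0 mm².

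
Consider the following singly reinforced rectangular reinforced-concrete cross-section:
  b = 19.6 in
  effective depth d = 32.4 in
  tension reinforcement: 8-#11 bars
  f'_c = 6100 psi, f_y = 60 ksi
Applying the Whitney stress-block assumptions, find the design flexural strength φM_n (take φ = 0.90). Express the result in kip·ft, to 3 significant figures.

A_s = 8 × 1.56 = 12.48 in².
T = A_s f_y = 12.48 × 60 = 748.8 kips.
a = T/(0.85 f'_c b) = 748.8/(0.85 × 6.1 × 19.6) = 7.368 in.
M_n = T(d − a/2) = 748.8 × (32.4 − 3.684) = 21502.5 kip·in = 21502.5/12 = 1791.88 kip·ft.
φM_n = 0.90 × 1791.88 = 1612.69 kip·ft.

φM_n ≈ 1610 kip·ft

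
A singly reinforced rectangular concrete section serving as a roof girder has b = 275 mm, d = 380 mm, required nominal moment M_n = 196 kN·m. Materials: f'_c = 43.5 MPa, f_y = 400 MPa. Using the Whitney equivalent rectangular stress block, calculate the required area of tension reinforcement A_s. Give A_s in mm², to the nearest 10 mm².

With M_n = 0.85 f'_c a b (d − a/2), solve the quadratic for a:
a = d − √(d² − 2M_n/(0.85 f'_c b)) = 380 − √(380² − 2 × 196×10⁶/(0.85 × 43.5 × 275)) = 54.66 mm.
A_s = 0.85 f'_c a b / f_y = 0.85 × 43.5 × 54.66 × 275 / 400 = 1389.5 mm².

A_s ≈ 1390 mm²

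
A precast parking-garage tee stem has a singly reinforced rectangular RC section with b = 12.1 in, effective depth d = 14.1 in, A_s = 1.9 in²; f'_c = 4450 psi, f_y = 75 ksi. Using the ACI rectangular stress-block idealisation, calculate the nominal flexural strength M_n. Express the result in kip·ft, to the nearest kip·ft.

T = A_s f_y = 1.9 × 75 = 142.5 kips.
a = T/(0.85 f'_c b) = 142.5/(0.85 × 4.45 × 12.1) = 3.114 in.
M_n = T(d − a/2) = 142.5 × (14.1 − 1.557) = 1787.4 kip·in = 1787.4/12 = 148.95 kip·ft.

M_n ≈ 149 kip·ft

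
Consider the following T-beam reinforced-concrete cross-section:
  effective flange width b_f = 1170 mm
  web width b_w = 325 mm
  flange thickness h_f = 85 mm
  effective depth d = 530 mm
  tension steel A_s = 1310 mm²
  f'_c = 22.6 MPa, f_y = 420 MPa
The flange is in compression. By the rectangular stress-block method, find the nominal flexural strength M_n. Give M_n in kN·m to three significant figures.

M_n ≈ 285 kN·m

Tension: T = A_s f_y = 1310 × 420 = 550200 N.
Try a within the flange: a = T/(0.85 f'_c b_f) = 550200/(0.85 × 22.6 × 1170) = 24.48 mm.
Since a = 24.48 ≤ h_f = 85 mm, the stress block lies entirely in the flange; analyse as a rectangular beam of width b_f.
M_n = T(d − a/2) = 550200 × (530 − 12.24) = 284.87 × 10⁶ N·mm.
M_n = 284.87 kN·m.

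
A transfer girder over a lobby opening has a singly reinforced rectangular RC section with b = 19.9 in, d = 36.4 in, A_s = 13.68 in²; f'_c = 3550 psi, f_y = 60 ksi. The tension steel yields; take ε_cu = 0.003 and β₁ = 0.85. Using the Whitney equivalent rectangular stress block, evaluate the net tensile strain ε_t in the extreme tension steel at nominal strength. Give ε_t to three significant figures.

ε_t ≈ 0.00379

a = A_s f_y/(0.85 f'_c b) = 13.669 in.
β₁ = 0.85, so c = a/β₁ = 13.669/0.85 = 16.081 in.
From the linear strain diagram with ε_cu = 0.003: ε_t = 0.003 (d − c)/c = 0.003 × (36.4 − 16.081)/16.081 = 0.00379.
ε_t < 0.004 — the section is over-reinforced for flexure under ACI limits.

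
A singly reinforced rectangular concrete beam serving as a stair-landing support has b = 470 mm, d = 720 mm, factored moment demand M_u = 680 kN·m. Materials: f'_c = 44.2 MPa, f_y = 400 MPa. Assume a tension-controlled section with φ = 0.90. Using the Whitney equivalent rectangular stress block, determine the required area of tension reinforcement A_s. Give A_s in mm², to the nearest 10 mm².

M_n = M_u/φ = 680/0.90 = 755.556 kN·m.
With M_n = 0.85 f'_c a b (d − a/2), solve the quadratic for a:
a = d − √(d² − 2M_n/(0.85 f'_c b)) = 720 − √(720² − 2 × 755.556×10⁶/(0.85 × 44.2 × 470)) = 62.11 mm.
A_s = 0.85 f'_c a b / f_y = 0.85 × 44.2 × 62.11 × 470 / 400 = 2741.8 mm².

A_s ≈ 2740 mm²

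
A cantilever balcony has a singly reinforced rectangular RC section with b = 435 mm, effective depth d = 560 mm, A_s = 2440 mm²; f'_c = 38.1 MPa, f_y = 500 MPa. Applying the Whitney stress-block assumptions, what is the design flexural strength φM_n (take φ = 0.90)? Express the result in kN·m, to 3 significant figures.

T = A_s f_y = 2440 × 500 = 1220000 N = 1220 kN.
From C = T: a = T/(0.85 f'_c b) = 1220000/(0.85 × 38.1 × 435) = 86.60 mm.
M_n = T(d − a/2) = 1220 kN × (560 − 43.3) mm = 630.37 kN·m.
φM_n = 0.90 × 630.37 = 567.33 kN·m.

φM_n ≈ 567 kN·m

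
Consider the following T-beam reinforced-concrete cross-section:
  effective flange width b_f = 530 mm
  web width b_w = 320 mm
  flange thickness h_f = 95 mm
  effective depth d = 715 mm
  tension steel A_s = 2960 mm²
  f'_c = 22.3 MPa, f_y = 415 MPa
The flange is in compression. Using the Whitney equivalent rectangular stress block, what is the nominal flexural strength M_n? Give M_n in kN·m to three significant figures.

M_n ≈ 801 kN·m

Tension: T = A_s f_y = 2960 × 415 = 1228400 N.
Try a within the flange: a = T/(0.85 f'_c b_f) = 1228400/(0.85 × 22.3 × 530) = 122.28 mm.
a = 122.28 > h_f = 95 mm: the block extends into the web. Split into flange-overhang and web parts.
C_f = 0.85 f'_c (b_f − b_w) h_f = 0.85 × 22.3 × (530 − 320) × 95 = 378152 N.
Remaining web compression depth: a_w = (T − C_f)/(0.85 f'_c b_w) = (1228400 − 378152)/(0.85 × 22.3 × 320) = 140.18 mm.
M_n = C_f(d − h_f/2) + (T − C_f)(d − a_w/2) = 378152 × (715 − 47.5) + 850248 × (715 − 70.09) = 252.42 + 548.33 = 800.75 × 10⁶ N·mm.
M_n = 800.75 kN·m.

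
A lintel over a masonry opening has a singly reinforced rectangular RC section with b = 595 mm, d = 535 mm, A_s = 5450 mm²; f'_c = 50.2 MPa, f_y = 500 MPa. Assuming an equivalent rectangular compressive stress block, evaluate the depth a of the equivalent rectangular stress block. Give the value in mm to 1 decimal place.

a ≈ 107.3 mm

T = A_s f_y = 5450 × 500 = 2725000 N = 2725 kN.
Setting C = 0.85 f'_c a b equal to T: a = 2725000/(0.85 × 50.2 × 595) = 107.3 mm.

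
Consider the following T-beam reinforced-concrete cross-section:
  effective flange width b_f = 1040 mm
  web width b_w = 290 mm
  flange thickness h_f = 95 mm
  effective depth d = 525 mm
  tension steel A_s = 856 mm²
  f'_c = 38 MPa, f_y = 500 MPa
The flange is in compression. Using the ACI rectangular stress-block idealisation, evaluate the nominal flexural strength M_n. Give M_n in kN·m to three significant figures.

Tension: T = A_s f_y = 856 × 500 = 428000 N.
Try a within the flange: a = T/(0.85 f'_c b_f) = 428000/(0.85 × 38 × 1040) = 12.74 mm.
Since a = 12.74 ≤ h_f = 95 mm, the stress block lies entirely in the flange; analyse as a rectangular beam of width b_f.
M_n = T(d − a/2) = 428000 × (525 − 6.37) = 221.97 × 10⁶ N·mm.
M_n = 221.97 kN·m.

M_n ≈ 222 kN·m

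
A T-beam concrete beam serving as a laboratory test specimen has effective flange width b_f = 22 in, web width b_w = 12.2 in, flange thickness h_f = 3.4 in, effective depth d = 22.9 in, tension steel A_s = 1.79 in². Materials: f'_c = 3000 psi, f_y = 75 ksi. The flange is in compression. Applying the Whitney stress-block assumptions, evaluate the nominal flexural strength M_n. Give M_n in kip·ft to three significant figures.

M_n ≈ 243 kip·ft

Tension: T = A_s f_y = 1.79 × 75 = 134.25 kips.
Try a within the flange: a = T/(0.85 f'_c b_f) = 134.25/(0.85 × 3 × 22) = 2.393 in.
Since a = 2.393 ≤ h_f = 3.4 in, the stress block lies entirely in the flange; analyse as a rectangular beam of width b_f.
M_n = T(d − a/2) = 134.25 × (22.9 − 1.1965) = 2913.7 kip·in.
M_n = 2913.7/12 = 242.81 kip·ft.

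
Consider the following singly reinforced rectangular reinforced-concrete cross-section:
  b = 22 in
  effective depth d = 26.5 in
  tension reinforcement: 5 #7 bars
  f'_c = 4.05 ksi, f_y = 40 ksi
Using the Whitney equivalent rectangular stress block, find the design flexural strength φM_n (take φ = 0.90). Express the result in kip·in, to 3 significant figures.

φM_n ≈ 2780 kip·in

A_s = 5 × 0.6 = 3 in².
T = A_s f_y = 3 × 40 = 120 kips.
a = T/(0.85 f'_c b) = 120/(0.85 × 4.05 × 22) = 1.584 in.
M_n = T(d − a/2) = 120 × (26.5 − 0.792) = 3085.0 kip·in.
φM_n = 0.90 × 3085.0 = 2776.5 kip·in.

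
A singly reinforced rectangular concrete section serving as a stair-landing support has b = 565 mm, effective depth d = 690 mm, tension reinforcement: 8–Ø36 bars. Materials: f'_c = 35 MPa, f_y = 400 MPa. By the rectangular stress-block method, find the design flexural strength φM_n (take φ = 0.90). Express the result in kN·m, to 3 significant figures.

φM_n ≈ 1740 kN·m

A_s = 8 × 1018 = 8144 mm².
T = A_s f_y = 8144 × 400 = 3257600 N = 3257.6 kN.
From C = T: a = T/(0.85 f'_c b) = 3257600/(0.85 × 35 × 565) = 193.80 mm.
M_n = T(d − a/2) = 3257.6 kN × (690 − 96.9) mm = 1932.08 kN·m.
φM_n = 0.90 × 1932.08 = 1738.87 kN·m.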